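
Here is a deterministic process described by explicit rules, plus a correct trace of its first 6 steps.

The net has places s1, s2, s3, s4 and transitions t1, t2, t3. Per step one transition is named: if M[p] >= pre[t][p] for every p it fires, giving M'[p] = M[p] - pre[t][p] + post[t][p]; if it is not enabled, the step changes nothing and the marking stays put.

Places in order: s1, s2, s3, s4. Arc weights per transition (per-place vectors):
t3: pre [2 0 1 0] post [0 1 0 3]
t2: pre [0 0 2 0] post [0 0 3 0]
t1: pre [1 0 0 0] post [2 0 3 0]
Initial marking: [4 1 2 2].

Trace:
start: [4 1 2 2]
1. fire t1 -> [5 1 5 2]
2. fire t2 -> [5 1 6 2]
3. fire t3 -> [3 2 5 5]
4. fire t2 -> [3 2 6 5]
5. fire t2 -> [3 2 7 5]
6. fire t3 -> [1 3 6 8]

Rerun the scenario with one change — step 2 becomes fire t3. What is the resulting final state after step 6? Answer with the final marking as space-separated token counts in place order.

(re-executing from step 2 with the substitution; state before step 2: [5 1 5 2])
2. fire t3 -> [3 2 4 5]
3. fire t3 -> [1 3 3 8]
4. fire t2 -> [1 3 4 8]
5. fire t2 -> [1 3 5 8]
6. fire t3 -> [1 3 5 8]

1 3 5 8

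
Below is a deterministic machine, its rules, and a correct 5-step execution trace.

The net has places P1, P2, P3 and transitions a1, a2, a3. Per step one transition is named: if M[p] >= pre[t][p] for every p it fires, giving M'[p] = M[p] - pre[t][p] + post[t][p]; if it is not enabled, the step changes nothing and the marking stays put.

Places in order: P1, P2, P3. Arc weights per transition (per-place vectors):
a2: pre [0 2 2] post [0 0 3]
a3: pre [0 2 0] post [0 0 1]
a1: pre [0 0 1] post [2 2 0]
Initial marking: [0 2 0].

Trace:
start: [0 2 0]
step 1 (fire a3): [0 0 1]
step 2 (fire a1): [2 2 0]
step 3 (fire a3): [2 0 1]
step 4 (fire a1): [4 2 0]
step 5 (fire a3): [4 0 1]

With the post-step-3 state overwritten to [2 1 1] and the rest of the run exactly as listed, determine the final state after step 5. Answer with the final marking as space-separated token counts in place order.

4 1 1

state after step 3 := [2 1 1]
step 4 (fire a1): [4 3 0]
step 5 (fire a3): [4 1 1]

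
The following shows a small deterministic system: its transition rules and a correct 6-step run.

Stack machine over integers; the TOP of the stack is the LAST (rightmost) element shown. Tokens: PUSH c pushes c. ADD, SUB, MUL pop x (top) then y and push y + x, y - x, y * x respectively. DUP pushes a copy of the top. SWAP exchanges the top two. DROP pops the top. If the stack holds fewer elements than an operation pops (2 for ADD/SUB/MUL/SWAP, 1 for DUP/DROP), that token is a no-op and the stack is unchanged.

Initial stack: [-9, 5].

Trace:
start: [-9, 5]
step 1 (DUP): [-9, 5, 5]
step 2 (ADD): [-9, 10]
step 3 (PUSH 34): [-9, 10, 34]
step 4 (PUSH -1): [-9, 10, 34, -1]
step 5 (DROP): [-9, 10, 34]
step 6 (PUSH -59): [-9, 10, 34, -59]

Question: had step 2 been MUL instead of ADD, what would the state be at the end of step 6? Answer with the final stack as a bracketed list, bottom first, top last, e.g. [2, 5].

(re-executing from step 2 with the substitution; state before step 2: [-9, 5, 5])
step 2 (MUL): [-9, 25]
step 3 (PUSH 34): [-9, 25, 34]
step 4 (PUSH -1): [-9, 25, 34, -1]
step 5 (DROP): [-9, 25, 34]
step 6 (PUSH -59): [-9, 25, 34, -59]

[-9, 25, 34, -59]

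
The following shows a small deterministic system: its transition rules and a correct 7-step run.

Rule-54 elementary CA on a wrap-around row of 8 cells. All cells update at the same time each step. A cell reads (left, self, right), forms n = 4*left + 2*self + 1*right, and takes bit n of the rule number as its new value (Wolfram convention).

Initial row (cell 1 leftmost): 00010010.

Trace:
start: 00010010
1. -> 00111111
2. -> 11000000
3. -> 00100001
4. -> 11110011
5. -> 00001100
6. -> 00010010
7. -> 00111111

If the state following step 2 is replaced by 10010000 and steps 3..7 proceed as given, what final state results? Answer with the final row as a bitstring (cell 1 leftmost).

state after step 2 := 10010000
3. -> 11111001
4. -> 00000110
5. -> 00001001
6. -> 10011111
7. -> 01100000

01100000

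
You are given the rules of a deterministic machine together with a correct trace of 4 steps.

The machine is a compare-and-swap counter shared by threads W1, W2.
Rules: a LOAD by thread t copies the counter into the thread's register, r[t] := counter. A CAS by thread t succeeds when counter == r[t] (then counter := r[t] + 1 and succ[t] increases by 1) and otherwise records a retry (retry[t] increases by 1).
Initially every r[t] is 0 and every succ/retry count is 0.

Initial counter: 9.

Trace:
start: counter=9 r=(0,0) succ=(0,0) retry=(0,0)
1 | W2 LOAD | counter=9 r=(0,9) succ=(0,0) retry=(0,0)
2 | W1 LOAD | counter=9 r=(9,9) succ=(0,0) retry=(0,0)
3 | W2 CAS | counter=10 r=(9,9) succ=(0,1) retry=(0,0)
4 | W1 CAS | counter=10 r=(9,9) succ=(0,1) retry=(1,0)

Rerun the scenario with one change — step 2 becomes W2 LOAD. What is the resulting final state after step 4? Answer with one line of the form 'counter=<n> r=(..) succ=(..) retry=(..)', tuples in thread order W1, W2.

counter=10 r=(0,9) succ=(0,1) retry=(1,0)

(re-executing from step 2 with the substitution; state before step 2: counter=9 r=(0,9) succ=(0,0) retry=(0,0))
2 | W2 LOAD | counter=9 r=(0,9) succ=(0,0) retry=(0,0)
3 | W2 CAS | counter=10 r=(0,9) succ=(0,1) retry=(0,0)
4 | W1 CAS | counter=10 r=(0,9) succ=(0,1) retry=(1,0)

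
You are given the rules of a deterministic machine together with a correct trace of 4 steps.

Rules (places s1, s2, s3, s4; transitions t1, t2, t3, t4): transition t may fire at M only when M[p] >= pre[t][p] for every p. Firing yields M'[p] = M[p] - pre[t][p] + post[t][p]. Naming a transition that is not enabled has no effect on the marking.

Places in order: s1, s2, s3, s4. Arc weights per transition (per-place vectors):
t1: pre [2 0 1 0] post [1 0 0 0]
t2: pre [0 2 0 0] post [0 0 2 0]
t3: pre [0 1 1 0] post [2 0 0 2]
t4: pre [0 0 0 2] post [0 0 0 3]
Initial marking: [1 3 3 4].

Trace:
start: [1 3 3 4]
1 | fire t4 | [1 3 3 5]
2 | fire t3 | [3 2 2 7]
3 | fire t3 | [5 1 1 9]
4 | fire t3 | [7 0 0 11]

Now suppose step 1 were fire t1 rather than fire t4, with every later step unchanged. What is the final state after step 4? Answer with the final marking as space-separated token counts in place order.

7 0 0 10

(re-executing from step 1 with the substitution; state before step 1: [1 3 3 4])
1 | fire t1 | [1 3 3 4]
2 | fire t3 | [3 2 2 6]
3 | fire t3 | [5 1 1 8]
4 | fire t3 | [7 0 0 10]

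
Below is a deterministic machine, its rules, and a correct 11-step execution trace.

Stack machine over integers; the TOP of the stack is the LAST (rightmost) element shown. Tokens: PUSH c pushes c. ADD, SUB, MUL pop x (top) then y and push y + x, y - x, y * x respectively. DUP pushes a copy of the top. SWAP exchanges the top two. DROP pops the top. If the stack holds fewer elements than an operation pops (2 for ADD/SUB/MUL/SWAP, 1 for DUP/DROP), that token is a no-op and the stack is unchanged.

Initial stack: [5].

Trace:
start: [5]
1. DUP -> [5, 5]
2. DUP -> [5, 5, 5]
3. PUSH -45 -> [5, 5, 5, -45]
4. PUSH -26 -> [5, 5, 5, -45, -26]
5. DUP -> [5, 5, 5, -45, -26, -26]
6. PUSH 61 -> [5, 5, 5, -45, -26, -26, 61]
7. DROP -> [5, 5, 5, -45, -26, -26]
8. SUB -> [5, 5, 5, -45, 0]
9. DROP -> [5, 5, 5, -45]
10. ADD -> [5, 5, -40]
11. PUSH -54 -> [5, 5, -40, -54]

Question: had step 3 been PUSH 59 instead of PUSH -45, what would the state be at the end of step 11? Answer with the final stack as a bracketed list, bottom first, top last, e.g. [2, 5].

(re-executing from step 3 with the substitution; state before step 3: [5, 5, 5])
3. PUSH 59 -> [5, 5, 5, 59]
4. PUSH -26 -> [5, 5, 5, 59, -26]
5. DUP -> [5, 5, 5, 59, -26, -26]
6. PUSH 61 -> [5, 5, 5, 59, -26, -26, 61]
7. DROP -> [5, 5, 5, 59, -26, -26]
8. SUB -> [5, 5, 5, 59, 0]
9. DROP -> [5, 5, 5, 59]
10. ADD -> [5, 5, 64]
11. PUSH -54 -> [5, 5, 64, -54]

[5, 5, 64, -54]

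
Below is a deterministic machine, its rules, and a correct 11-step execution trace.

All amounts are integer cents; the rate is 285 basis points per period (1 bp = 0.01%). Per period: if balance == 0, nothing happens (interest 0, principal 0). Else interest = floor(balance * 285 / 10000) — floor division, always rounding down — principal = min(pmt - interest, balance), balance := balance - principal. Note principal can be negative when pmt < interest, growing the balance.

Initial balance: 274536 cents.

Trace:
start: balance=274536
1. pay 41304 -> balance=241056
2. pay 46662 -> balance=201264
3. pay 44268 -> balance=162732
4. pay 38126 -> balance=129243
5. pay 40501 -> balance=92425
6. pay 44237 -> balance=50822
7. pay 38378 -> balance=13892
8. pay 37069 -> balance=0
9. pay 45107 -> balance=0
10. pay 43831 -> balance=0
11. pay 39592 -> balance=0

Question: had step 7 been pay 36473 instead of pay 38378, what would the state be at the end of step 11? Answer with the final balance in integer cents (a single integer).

0

(re-executing from step 7 with the substitution; state before step 7: balance=50822)
7. pay 36473 -> balance=15797
8. pay 37069 -> balance=0
9. pay 45107 -> balance=0
10. pay 43831 -> balance=0
11. pay 39592 -> balance=0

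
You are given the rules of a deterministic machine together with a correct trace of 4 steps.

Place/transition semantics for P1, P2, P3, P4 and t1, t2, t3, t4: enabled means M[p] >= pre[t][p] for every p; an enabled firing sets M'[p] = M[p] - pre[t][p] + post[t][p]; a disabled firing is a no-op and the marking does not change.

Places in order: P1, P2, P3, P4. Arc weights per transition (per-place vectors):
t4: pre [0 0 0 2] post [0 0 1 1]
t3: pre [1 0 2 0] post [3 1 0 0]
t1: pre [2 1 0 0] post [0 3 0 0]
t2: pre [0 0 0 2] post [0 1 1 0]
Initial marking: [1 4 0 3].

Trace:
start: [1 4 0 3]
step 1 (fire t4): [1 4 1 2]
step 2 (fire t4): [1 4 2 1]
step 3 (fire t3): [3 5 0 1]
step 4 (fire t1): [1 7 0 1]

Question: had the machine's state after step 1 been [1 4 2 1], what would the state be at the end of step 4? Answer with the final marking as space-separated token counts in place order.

1 7 0 1

state after step 1 := [1 4 2 1]
step 2 (fire t4): [1 4 2 1]
step 3 (fire t3): [3 5 0 1]
step 4 (fire t1): [1 7 0 1]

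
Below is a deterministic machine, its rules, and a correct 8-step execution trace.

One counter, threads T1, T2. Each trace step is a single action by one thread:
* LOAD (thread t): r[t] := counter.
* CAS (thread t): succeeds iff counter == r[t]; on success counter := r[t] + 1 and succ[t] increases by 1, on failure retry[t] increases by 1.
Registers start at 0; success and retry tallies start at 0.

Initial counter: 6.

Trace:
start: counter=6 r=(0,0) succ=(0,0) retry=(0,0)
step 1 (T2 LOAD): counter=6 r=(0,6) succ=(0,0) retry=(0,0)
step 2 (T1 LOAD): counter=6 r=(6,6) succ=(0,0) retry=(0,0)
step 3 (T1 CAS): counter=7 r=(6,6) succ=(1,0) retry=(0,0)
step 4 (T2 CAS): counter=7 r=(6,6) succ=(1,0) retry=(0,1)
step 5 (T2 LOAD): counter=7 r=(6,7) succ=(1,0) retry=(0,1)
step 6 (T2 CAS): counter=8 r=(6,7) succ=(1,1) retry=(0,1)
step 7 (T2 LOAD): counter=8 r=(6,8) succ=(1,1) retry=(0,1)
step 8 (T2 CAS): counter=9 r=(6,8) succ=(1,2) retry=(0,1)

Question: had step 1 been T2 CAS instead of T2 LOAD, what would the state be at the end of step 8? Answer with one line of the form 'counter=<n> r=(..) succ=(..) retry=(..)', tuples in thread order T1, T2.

counter=9 r=(6,8) succ=(1,2) retry=(0,2)

(re-executing from step 1 with the substitution; state before step 1: counter=6 r=(0,0) succ=(0,0) retry=(0,0))
step 1 (T2 CAS): counter=6 r=(0,0) succ=(0,0) retry=(0,1)
step 2 (T1 LOAD): counter=6 r=(6,0) succ=(0,0) retry=(0,1)
step 3 (T1 CAS): counter=7 r=(6,0) succ=(1,0) retry=(0,1)
step 4 (T2 CAS): counter=7 r=(6,0) succ=(1,0) retry=(0,2)
step 5 (T2 LOAD): counter=7 r=(6,7) succ=(1,0) retry=(0,2)
step 6 (T2 CAS): counter=8 r=(6,7) succ=(1,1) retry=(0,2)
step 7 (T2 LOAD): counter=8 r=(6,8) succ=(1,1) retry=(0,2)
step 8 (T2 CAS): counter=9 r=(6,8) succ=(1,2) retry=(0,2)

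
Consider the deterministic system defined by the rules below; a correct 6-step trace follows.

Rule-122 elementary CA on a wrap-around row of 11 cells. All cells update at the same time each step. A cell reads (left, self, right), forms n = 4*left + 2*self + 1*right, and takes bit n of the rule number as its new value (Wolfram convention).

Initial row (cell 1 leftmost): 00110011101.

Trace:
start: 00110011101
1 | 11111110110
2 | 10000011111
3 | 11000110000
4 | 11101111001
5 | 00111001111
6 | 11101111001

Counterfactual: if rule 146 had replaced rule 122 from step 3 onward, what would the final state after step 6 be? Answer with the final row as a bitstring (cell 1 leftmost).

(re-executing steps 3..6 under rule 146; state before step 3: 10000011111)
3 | 01000101111
4 | 00101000110
5 | 01000101001
6 | 00101000110

00101000110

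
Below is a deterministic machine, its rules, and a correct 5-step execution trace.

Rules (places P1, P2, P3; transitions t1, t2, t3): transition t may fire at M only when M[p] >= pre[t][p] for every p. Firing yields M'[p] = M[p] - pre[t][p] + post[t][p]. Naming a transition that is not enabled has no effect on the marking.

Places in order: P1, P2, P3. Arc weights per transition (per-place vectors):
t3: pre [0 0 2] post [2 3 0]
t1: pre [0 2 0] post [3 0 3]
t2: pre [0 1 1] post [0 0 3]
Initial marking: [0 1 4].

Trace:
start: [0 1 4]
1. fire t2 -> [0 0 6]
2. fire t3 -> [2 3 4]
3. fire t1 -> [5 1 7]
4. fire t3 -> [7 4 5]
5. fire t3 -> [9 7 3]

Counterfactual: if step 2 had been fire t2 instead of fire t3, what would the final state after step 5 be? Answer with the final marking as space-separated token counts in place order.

4 6 2

(re-executing from step 2 with the substitution; state before step 2: [0 0 6])
2. fire t2 -> [0 0 6]
3. fire t1 -> [0 0 6]
4. fire t3 -> [2 3 4]
5. fire t3 -> [4 6 2]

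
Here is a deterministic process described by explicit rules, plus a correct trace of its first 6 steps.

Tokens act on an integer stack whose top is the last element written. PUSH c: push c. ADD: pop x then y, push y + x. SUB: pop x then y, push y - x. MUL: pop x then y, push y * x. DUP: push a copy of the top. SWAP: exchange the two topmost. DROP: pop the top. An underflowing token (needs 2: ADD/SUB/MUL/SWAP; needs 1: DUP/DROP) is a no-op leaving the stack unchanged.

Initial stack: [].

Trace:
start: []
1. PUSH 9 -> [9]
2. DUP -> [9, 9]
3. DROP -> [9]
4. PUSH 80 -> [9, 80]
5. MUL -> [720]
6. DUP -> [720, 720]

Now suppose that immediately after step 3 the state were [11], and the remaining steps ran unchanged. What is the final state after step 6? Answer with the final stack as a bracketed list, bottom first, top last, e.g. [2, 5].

state after step 3 := [11]
4. PUSH 80 -> [11, 80]
5. MUL -> [880]
6. DUP -> [880, 880]

[880, 880]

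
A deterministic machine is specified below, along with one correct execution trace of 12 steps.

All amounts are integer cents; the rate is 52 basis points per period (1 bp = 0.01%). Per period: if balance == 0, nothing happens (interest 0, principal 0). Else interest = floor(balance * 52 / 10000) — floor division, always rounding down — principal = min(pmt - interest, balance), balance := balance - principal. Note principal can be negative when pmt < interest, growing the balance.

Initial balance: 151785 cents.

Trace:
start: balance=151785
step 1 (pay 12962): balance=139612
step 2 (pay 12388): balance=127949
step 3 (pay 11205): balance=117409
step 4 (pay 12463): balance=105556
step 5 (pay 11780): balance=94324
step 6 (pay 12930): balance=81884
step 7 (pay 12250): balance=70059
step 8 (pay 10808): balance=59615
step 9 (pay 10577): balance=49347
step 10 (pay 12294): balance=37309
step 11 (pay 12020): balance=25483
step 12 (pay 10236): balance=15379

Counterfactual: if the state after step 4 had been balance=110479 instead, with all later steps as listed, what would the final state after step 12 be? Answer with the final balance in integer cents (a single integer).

state after step 4 := balance=110479
step 5 (pay 11780): balance=99273
step 6 (pay 12930): balance=86859
step 7 (pay 12250): balance=75060
step 8 (pay 10808): balance=64642
step 9 (pay 10577): balance=54401
step 10 (pay 12294): balance=42389
step 11 (pay 12020): balance=30589
step 12 (pay 10236): balance=20512

20512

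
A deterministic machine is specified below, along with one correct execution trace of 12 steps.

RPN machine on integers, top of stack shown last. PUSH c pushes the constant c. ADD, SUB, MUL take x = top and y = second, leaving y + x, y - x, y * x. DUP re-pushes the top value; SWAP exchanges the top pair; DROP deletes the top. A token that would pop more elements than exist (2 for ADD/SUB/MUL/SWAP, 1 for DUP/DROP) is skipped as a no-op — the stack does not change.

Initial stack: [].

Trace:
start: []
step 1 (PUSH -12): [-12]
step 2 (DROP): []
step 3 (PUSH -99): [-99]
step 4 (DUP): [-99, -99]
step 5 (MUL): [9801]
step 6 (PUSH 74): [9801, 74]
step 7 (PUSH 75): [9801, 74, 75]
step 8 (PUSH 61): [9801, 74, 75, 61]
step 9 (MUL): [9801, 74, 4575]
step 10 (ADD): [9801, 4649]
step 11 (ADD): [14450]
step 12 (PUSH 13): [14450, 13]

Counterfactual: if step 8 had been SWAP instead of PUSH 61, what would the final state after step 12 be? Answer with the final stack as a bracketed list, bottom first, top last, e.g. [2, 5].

[15351, 13]

(re-executing from step 8 with the substitution; state before step 8: [9801, 74, 75])
step 8 (SWAP): [9801, 75, 74]
step 9 (MUL): [9801, 5550]
step 10 (ADD): [15351]
step 11 (ADD): [15351]
step 12 (PUSH 13): [15351, 13]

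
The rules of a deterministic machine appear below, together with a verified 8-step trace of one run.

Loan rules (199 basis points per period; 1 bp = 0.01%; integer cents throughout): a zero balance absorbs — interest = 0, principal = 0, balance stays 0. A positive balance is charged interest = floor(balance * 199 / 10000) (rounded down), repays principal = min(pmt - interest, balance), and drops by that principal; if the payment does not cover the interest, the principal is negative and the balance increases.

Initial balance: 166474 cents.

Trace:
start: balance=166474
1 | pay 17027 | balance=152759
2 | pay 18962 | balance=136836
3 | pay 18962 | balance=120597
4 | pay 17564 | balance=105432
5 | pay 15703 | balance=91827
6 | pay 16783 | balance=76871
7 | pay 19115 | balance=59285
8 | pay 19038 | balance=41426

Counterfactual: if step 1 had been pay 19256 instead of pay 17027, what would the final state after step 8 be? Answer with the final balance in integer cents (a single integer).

(re-executing from step 1 with the substitution; state before step 1: balance=166474)
1 | pay 19256 | balance=150530
2 | pay 18962 | balance=134563
3 | pay 18962 | balance=118278
4 | pay 17564 | balance=103067
5 | pay 15703 | balance=89415
6 | pay 16783 | balance=74411
7 | pay 19115 | balance=56776
8 | pay 19038 | balance=38867

38867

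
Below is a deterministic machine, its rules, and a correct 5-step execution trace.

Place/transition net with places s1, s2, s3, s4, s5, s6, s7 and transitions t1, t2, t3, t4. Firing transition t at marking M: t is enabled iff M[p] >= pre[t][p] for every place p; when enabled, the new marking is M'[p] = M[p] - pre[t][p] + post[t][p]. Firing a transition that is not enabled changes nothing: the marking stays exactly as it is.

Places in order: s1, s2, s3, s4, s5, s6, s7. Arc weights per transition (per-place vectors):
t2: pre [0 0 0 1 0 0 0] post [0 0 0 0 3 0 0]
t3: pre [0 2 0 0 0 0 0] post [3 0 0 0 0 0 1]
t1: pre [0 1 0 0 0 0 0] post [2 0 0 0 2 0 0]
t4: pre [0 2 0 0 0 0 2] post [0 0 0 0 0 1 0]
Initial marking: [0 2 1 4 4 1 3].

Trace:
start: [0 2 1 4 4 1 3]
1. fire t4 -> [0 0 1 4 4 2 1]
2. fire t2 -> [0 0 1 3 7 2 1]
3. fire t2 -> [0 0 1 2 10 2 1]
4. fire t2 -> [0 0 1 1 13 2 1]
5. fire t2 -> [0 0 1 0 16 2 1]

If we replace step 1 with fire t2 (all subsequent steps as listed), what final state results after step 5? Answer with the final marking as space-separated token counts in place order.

(re-executing from step 1 with the substitution; state before step 1: [0 2 1 4 4 1 3])
1. fire t2 -> [0 2 1 3 7 1 3]
2. fire t2 -> [0 2 1 2 10 1 3]
3. fire t2 -> [0 2 1 1 13 1 3]
4. fire t2 -> [0 2 1 0 16 1 3]
5. fire t2 -> [0 2 1 0 16 1 3]

0 2 1 0 16 1 3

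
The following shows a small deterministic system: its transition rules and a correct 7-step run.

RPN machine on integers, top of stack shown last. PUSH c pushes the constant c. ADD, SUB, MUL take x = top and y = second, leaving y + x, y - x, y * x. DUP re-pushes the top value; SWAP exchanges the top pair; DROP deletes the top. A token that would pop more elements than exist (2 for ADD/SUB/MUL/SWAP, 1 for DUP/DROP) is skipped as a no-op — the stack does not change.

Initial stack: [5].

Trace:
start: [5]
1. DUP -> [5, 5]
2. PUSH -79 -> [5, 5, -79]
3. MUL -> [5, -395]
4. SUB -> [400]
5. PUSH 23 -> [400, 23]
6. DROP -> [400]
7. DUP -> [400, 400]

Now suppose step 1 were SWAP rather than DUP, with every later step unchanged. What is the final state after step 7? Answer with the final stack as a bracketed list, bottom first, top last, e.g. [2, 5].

[-395, -395]

(re-executing from step 1 with the substitution; state before step 1: [5])
1. SWAP -> [5]
2. PUSH -79 -> [5, -79]
3. MUL -> [-395]
4. SUB -> [-395]
5. PUSH 23 -> [-395, 23]
6. DROP -> [-395]
7. DUP -> [-395, -395]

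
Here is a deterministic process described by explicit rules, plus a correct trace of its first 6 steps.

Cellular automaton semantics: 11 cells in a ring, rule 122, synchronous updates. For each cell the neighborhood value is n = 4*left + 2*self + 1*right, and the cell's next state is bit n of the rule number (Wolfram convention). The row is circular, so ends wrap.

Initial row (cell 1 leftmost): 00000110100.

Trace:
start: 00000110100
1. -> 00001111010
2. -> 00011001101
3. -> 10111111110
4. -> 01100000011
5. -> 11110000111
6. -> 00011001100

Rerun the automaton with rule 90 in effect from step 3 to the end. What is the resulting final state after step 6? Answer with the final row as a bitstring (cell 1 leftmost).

01001011101

(re-executing steps 3..6 under rule 90; state before step 3: 00011001101)
3. -> 10111111100
4. -> 00100000111
5. -> 11010001101
6. -> 01001011101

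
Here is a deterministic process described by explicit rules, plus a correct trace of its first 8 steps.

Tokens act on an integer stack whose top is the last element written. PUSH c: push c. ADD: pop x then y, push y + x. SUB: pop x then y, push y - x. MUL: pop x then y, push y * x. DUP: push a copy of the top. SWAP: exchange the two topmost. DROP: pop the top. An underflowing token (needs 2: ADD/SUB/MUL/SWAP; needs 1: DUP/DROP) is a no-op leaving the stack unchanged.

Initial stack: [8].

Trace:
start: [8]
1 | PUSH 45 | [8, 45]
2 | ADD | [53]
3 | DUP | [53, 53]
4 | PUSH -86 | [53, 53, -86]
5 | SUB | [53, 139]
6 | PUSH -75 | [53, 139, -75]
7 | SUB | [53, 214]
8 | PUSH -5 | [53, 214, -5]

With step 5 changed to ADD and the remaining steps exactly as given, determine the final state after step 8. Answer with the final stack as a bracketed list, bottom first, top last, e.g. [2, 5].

(re-executing from step 5 with the substitution; state before step 5: [53, 53, -86])
5 | ADD | [53, -33]
6 | PUSH -75 | [53, -33, -75]
7 | SUB | [53, 42]
8 | PUSH -5 | [53, 42, -5]

[53, 42, -5]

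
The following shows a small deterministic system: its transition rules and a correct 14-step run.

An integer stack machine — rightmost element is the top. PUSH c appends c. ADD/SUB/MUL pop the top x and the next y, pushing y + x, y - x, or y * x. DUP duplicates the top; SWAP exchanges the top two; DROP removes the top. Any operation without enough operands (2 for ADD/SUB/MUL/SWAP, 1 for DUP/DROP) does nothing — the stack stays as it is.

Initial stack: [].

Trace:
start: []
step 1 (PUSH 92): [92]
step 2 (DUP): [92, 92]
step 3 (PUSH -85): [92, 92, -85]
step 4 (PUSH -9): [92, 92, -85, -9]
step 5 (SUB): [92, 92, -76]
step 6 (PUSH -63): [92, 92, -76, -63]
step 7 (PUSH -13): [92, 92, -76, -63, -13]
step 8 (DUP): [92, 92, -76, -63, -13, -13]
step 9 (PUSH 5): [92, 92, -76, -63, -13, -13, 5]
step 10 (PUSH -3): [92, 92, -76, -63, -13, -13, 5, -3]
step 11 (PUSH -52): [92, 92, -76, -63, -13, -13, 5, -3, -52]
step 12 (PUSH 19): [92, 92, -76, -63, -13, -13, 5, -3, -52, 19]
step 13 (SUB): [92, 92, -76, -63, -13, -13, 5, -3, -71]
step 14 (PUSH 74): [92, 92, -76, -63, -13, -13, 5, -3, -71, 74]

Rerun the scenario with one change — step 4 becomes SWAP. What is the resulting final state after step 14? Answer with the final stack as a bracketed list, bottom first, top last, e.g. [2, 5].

(re-executing from step 4 with the substitution; state before step 4: [92, 92, -85])
step 4 (SWAP): [92, -85, 92]
step 5 (SUB): [92, -177]
step 6 (PUSH -63): [92, -177, -63]
step 7 (PUSH -13): [92, -177, -63, -13]
step 8 (DUP): [92, -177, -63, -13, -13]
step 9 (PUSH 5): [92, -177, -63, -13, -13, 5]
step 10 (PUSH -3): [92, -177, -63, -13, -13, 5, -3]
step 11 (PUSH -52): [92, -177, -63, -13, -13, 5, -3, -52]
step 12 (PUSH 19): [92, -177, -63, -13, -13, 5, -3, -52, 19]
step 13 (SUB): [92, -177, -63, -13, -13, 5, -3, -71]
step 14 (PUSH 74): [92, -177, -63, -13, -13, 5, -3, -71, 74]

[92, -177, -63, -13, -13, 5, -3, -71, 74]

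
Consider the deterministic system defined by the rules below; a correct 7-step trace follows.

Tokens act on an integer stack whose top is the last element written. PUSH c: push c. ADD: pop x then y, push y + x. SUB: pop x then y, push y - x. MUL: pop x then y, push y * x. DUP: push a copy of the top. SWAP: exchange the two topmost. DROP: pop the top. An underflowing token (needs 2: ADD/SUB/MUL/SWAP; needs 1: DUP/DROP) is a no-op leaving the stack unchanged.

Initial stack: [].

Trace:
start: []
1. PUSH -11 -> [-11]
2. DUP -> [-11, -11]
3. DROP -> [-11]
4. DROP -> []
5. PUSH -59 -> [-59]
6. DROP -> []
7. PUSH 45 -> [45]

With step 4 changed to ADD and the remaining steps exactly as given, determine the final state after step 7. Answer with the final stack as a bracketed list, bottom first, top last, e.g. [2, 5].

[-11, 45]

(re-executing from step 4 with the substitution; state before step 4: [-11])
4. ADD -> [-11]
5. PUSH -59 -> [-11, -59]
6. DROP -> [-11]
7. PUSH 45 -> [-11, 45]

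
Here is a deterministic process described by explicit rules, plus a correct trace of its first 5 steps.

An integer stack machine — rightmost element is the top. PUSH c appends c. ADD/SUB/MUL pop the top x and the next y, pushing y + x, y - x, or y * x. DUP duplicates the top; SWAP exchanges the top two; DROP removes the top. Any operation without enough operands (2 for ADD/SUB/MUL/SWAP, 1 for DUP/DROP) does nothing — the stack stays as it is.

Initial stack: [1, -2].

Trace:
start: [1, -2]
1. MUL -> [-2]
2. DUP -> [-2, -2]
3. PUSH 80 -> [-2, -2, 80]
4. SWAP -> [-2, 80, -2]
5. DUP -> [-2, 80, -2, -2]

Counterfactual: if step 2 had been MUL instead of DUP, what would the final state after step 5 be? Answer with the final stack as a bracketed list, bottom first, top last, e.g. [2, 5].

(re-executing from step 2 with the substitution; state before step 2: [-2])
2. MUL -> [-2]
3. PUSH 80 -> [-2, 80]
4. SWAP -> [80, -2]
5. DUP -> [80, -2, -2]

[80, -2, -2]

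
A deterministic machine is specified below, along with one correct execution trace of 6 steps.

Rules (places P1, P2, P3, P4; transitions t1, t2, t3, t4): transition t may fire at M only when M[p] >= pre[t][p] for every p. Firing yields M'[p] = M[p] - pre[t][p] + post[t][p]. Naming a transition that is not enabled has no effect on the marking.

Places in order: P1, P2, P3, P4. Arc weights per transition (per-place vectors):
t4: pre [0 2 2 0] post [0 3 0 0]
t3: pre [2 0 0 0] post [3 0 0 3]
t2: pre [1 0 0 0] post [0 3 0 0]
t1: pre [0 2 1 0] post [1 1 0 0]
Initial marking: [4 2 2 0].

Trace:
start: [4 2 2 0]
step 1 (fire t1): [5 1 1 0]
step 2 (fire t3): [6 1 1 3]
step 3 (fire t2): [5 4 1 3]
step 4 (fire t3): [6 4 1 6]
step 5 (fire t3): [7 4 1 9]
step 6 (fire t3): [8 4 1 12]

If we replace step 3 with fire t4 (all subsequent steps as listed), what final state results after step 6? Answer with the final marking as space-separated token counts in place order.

9 1 1 12

(re-executing from step 3 with the substitution; state before step 3: [6 1 1 3])
step 3 (fire t4): [6 1 1 3]
step 4 (fire t3): [7 1 1 6]
step 5 (fire t3): [8 1 1 9]
step 6 (fire t3): [9 1 1 12]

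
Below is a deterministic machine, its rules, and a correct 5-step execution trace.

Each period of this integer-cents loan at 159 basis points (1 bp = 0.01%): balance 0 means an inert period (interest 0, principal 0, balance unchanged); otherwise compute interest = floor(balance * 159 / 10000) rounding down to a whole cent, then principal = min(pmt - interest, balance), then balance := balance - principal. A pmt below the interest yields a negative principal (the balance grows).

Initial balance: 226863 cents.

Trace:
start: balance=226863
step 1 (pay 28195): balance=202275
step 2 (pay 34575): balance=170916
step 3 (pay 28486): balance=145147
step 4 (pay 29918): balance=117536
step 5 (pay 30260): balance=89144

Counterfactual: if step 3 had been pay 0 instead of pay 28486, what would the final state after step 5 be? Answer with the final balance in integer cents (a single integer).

(re-executing from step 3 with the substitution; state before step 3: balance=170916)
step 3 (pay 0): balance=173633
step 4 (pay 29918): balance=146475
step 5 (pay 30260): balance=118543

118543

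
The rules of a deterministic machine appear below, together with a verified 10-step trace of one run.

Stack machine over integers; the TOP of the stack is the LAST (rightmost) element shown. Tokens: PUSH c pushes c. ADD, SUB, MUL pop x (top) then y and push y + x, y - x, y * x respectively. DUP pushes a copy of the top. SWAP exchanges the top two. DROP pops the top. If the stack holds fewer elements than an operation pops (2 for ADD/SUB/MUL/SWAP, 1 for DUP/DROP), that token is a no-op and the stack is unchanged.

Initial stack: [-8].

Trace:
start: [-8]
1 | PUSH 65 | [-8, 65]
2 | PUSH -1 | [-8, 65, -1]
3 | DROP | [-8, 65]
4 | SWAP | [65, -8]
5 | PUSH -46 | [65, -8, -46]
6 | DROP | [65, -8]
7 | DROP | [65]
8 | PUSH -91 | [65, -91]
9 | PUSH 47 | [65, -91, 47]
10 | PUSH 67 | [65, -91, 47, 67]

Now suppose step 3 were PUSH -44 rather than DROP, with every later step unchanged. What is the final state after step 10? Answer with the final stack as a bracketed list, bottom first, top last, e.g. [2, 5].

[-8, 65, -44, -91, 47, 67]

(re-executing from step 3 with the substitution; state before step 3: [-8, 65, -1])
3 | PUSH -44 | [-8, 65, -1, -44]
4 | SWAP | [-8, 65, -44, -1]
5 | PUSH -46 | [-8, 65, -44, -1, -46]
6 | DROP | [-8, 65, -44, -1]
7 | DROP | [-8, 65, -44]
8 | PUSH -91 | [-8, 65, -44, -91]
9 | PUSH 47 | [-8, 65, -44, -91, 47]
10 | PUSH 67 | [-8, 65, -44, -91, 47, 67]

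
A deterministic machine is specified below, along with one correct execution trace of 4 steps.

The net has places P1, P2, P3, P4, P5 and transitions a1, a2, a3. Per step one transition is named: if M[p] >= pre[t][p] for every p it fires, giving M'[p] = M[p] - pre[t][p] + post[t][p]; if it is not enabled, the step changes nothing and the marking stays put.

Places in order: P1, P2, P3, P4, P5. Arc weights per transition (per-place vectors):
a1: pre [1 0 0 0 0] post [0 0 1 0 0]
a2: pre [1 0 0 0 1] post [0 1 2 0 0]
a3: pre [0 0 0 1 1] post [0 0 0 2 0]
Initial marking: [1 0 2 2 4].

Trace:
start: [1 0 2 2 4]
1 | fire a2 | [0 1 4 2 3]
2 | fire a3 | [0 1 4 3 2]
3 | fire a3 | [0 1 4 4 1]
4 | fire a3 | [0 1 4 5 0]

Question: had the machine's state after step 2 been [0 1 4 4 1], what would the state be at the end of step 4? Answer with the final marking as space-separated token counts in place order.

state after step 2 := [0 1 4 4 1]
3 | fire a3 | [0 1 4 5 0]
4 | fire a3 | [0 1 4 5 0]

0 1 4 5 0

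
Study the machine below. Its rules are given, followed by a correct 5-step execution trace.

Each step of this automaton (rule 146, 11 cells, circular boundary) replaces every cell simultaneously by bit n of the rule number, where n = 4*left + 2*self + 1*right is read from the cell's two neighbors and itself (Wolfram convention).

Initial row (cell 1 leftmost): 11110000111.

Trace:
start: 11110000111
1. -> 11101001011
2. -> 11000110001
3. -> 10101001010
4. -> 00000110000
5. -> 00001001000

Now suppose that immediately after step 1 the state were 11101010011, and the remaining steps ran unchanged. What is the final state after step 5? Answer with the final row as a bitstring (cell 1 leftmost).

state after step 1 := 11101010011
2. -> 11000001101
3. -> 10100010000
4. -> 00010101001
5. -> 10100000110

10100000110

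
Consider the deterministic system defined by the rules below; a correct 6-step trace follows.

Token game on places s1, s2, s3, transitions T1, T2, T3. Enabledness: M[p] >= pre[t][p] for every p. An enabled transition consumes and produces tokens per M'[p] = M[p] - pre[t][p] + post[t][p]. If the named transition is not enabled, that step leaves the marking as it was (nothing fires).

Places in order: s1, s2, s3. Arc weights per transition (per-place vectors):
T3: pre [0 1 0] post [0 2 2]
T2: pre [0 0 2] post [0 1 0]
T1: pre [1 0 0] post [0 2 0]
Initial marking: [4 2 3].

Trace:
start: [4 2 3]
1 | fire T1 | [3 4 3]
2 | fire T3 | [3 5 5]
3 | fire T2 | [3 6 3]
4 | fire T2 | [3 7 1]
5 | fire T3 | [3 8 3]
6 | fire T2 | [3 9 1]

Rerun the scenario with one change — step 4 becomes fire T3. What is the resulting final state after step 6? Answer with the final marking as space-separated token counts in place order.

(re-executing from step 4 with the substitution; state before step 4: [3 6 3])
4 | fire T3 | [3 7 5]
5 | fire T3 | [3 8 7]
6 | fire T2 | [3 9 5]

3 9 5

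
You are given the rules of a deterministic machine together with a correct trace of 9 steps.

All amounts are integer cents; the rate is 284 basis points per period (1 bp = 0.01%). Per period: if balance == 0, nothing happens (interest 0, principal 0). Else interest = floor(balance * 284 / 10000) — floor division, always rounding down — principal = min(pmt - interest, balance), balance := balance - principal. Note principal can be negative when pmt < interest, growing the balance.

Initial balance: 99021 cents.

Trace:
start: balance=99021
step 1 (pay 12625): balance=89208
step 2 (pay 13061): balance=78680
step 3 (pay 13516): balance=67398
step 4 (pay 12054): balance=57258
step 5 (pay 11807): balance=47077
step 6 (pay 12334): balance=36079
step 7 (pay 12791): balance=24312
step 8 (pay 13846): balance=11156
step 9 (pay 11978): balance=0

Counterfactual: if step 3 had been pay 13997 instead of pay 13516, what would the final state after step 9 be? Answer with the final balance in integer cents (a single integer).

(re-executing from step 3 with the substitution; state before step 3: balance=78680)
step 3 (pay 13997): balance=66917
step 4 (pay 12054): balance=56763
step 5 (pay 11807): balance=46568
step 6 (pay 12334): balance=35556
step 7 (pay 12791): balance=23774
step 8 (pay 13846): balance=10603
step 9 (pay 11978): balance=0

0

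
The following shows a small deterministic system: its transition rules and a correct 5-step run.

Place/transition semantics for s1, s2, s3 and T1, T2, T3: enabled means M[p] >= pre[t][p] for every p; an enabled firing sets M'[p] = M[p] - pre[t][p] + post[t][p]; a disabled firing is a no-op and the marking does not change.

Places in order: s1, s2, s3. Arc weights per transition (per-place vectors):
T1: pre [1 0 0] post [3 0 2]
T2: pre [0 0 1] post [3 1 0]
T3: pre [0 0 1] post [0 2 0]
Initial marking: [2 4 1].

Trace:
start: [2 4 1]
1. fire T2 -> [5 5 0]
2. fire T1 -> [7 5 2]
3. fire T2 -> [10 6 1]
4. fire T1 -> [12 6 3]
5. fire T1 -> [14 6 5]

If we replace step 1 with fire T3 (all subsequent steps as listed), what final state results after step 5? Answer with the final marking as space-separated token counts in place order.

(re-executing from step 1 with the substitution; state before step 1: [2 4 1])
1. fire T3 -> [2 6 0]
2. fire T1 -> [4 6 2]
3. fire T2 -> [7 7 1]
4. fire T1 -> [9 7 3]
5. fire T1 -> [11 7 5]

11 7 5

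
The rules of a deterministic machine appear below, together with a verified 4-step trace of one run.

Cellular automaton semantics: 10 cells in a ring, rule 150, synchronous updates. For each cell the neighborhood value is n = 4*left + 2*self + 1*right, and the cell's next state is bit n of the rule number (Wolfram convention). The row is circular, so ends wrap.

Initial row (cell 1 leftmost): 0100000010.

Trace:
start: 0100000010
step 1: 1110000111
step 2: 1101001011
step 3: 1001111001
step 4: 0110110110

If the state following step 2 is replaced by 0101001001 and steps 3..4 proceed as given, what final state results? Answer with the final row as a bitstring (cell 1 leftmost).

state after step 2 := 0101001001
step 3: 0101111111
step 4: 0100111110

0100111110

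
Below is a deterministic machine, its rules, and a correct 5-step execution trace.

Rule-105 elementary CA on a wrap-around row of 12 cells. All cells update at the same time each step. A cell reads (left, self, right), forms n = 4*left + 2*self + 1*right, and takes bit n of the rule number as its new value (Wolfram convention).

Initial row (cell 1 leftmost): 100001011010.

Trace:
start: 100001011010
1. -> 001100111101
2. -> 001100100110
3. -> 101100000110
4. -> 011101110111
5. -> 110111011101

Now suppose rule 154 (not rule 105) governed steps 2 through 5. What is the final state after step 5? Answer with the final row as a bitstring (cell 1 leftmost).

(re-executing steps 2..5 under rule 154; state before step 2: 001100111101)
2. -> 111011111000
3. -> 110011110101
4. -> 101111100001
5. -> 001111010011

001111010011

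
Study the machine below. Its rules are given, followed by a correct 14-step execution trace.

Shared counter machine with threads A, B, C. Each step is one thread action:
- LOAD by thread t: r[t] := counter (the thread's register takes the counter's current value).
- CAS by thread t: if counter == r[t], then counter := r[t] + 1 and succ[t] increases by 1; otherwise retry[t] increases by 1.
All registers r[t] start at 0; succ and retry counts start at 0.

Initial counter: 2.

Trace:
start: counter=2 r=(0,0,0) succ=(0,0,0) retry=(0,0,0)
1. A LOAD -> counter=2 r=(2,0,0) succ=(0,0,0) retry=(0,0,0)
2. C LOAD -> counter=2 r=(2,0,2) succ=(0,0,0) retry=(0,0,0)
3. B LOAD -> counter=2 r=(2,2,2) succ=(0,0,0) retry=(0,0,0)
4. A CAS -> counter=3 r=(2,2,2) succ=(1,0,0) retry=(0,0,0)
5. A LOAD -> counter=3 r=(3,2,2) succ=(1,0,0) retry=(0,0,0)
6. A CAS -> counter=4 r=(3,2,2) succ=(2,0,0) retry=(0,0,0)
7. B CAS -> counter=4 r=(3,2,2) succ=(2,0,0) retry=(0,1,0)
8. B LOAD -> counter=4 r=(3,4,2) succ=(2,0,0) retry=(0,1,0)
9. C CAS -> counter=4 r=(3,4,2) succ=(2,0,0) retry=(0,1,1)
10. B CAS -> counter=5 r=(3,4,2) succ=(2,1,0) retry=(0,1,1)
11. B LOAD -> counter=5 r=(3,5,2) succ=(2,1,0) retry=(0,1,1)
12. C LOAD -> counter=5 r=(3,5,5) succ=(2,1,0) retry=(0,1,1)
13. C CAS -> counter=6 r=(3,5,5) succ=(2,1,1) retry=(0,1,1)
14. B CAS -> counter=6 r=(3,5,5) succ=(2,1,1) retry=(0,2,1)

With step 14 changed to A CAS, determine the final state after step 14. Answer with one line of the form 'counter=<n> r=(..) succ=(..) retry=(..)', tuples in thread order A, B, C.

counter=6 r=(3,5,5) succ=(2,1,1) retry=(1,1,1)

(re-executing from step 14 with the substitution; state before step 14: counter=6 r=(3,5,5) succ=(2,1,1) retry=(0,1,1))
14. A CAS -> counter=6 r=(3,5,5) succ=(2,1,1) retry=(1,1,1)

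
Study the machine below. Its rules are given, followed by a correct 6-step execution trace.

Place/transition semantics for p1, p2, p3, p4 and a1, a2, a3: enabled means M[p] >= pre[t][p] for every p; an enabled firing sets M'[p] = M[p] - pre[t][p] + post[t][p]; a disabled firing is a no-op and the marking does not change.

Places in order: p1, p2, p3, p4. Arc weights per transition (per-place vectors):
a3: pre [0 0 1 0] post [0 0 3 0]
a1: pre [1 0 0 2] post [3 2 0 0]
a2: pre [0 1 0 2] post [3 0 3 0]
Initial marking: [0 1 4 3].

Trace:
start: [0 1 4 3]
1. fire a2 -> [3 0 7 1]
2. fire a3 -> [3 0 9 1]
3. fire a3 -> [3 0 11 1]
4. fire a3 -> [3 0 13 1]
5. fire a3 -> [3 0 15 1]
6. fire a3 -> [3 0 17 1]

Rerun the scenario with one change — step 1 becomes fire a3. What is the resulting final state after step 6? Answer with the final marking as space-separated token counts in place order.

(re-executing from step 1 with the substitution; state before step 1: [0 1 4 3])
1. fire a3 -> [0 1 6 3]
2. fire a3 -> [0 1 8 3]
3. fire a3 -> [0 1 10 3]
4. fire a3 -> [0 1 12 3]
5. fire a3 -> [0 1 14 3]
6. fire a3 -> [0 1 16 3]

0 1 16 3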